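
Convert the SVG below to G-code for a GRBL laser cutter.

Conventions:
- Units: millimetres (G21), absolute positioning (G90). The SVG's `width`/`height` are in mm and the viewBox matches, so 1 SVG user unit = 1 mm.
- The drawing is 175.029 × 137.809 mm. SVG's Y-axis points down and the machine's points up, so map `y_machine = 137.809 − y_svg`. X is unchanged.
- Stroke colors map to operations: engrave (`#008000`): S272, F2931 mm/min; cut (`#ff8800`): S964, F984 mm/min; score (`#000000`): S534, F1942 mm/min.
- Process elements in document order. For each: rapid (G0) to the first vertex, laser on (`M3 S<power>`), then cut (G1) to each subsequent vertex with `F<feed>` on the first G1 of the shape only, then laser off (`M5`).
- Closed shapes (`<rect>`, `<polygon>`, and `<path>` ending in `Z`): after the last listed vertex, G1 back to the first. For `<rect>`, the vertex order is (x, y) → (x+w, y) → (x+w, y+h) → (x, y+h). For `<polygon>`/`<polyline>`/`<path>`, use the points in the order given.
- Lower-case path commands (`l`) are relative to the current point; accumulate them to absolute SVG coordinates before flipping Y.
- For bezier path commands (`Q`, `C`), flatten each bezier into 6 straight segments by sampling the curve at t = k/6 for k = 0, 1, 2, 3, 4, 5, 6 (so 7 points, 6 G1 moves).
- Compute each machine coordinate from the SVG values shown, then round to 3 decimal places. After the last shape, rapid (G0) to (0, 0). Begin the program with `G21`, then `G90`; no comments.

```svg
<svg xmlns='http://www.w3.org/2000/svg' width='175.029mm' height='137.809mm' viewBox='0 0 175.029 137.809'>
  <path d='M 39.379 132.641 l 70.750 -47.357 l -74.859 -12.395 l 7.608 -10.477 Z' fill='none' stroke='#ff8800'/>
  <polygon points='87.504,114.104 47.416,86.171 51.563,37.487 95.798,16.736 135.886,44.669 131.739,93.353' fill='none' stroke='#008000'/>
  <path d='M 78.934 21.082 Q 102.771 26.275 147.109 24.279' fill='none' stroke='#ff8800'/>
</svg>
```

1 u = 1 mm; y_m = 137.809 − y.

[1] `<path>` closed polygon, #ff8800→cut S964 F984: (39.379,5.168) → (110.129,52.525) → (35.270,64.920) → (42.878,75.397) → (39.379,5.168) (closed)

[2] `<polygon>` regular polygon, #008000→engrave S272 F2931: (87.504,23.705) → (47.416,51.638) → (51.563,100.322) → (95.798,121.073) → (135.886,93.140) → (131.739,44.456) → (87.504,23.705) (closed)

[3] `<path>` quadratic bezier, #ff8800→cut S964 F984: (78.934,116.727) → (87.449,115.196) → (97.103,114.064) → (107.896,113.331) → (119.828,112.998) → (132.899,113.064) → (147.109,113.530)

G21
G90
G0 X39.379 Y5.168
M3 S964
G1 X110.129 Y52.525 F984
G1 X35.270 Y64.920
G1 X42.878 Y75.397
G1 X39.379 Y5.168
M5
G0 X87.504 Y23.705
M3 S272
G1 X47.416 Y51.638 F2931
G1 X51.563 Y100.322
G1 X95.798 Y121.073
G1 X135.886 Y93.140
G1 X131.739 Y44.456
G1 X87.504 Y23.705
M5
G0 X78.934 Y116.727
M3 S964
G1 X87.449 Y115.196 F984
G1 X97.103 Y114.064
G1 X107.896 Y113.331
G1 X119.828 Y112.998
G1 X132.899 Y113.064
G1 X147.109 Y113.530
M5
G0 X0.000 Y0.000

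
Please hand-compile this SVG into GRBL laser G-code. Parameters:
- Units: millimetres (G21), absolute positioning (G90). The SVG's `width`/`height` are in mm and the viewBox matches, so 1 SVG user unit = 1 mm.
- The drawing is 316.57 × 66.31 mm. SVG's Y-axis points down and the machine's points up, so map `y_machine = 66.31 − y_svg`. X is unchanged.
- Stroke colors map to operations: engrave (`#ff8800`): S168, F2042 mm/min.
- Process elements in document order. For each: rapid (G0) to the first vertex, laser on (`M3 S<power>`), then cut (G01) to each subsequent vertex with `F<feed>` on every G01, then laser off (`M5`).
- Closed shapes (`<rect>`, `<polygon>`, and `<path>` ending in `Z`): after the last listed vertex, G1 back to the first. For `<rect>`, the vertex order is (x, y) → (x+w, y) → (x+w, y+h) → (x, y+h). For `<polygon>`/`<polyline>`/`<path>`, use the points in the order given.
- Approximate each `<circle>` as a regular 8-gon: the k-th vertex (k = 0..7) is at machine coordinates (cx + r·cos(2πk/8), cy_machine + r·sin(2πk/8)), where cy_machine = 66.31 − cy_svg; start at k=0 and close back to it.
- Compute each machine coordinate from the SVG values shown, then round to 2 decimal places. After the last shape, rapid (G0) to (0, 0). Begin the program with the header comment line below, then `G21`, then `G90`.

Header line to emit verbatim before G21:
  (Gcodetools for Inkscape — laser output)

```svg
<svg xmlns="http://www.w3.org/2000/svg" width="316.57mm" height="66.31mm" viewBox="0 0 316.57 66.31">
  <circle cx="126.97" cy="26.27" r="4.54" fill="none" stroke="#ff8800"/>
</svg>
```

viewBox `0 0 316.57 66.31` with mm width/height → 1 unit = 1 mm. Flip: y_m = 66.31 − y_svg.

**Shape 1** — `<circle>` circle, stroke `#ff8800` → engrave (S168, F2042). Machine vertices: (131.51,40.04) → (130.18,43.25) → (126.97,44.58) → (123.76,43.25) → (122.43,40.04) → (123.76,36.83) → (126.97,35.50) → (130.18,36.83) → (131.51,40.04). Closed: final G1 returns to the first vertex.

(Gcodetools for Inkscape — laser output)
G21
G90
G0 X131.51 Y40.04
M3 S168
G01 X130.18 Y43.25 F2042
G01 X126.97 Y44.58 F2042
G01 X123.76 Y43.25 F2042
G01 X122.43 Y40.04 F2042
G01 X123.76 Y36.83 F2042
G01 X126.97 Y35.50 F2042
G01 X130.18 Y36.83 F2042
G01 X131.51 Y40.04 F2042
M5
G0 X0.00 Y0.00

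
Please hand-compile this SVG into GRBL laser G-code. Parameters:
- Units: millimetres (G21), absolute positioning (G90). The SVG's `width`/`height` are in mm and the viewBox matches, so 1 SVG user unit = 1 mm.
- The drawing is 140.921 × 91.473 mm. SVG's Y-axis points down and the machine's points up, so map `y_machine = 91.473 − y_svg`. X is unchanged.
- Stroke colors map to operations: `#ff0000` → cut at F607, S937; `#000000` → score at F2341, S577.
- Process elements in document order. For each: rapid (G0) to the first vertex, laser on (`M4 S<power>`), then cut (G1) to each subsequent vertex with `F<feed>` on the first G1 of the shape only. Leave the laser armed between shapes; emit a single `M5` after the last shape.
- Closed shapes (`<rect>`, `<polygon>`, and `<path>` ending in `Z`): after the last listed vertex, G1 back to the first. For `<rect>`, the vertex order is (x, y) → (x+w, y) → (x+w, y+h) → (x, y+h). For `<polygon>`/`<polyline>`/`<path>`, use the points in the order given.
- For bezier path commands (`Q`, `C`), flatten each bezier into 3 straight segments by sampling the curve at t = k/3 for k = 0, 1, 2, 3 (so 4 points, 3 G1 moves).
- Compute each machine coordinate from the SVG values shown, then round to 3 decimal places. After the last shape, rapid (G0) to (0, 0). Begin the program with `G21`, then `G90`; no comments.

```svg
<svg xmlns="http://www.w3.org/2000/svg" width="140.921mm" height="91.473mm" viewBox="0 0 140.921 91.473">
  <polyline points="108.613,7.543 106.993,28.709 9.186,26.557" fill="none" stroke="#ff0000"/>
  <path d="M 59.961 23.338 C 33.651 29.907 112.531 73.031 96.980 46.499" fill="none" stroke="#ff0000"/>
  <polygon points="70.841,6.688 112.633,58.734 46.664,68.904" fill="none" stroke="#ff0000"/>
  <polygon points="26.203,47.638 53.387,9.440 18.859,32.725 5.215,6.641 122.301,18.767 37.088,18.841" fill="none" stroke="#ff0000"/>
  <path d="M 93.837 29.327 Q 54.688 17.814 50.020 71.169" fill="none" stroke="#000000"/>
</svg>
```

viewBox `0 0 140.921 91.473` with mm width/height → 1 unit = 1 mm. Flip: y_m = 91.473 − y_svg.

**Shape 1** — `<polyline>` open polyline, stroke `#ff0000` → cut (S937, F607). Machine vertices: (108.613,83.930) → (106.993,62.764) → (9.186,64.916). Open path.

**Shape 2** — `<path>` cubic bezier, stroke `#ff0000` → cut (S937, F607). Control points (SVG): P0=(59.961,23.338), P1=(33.651,29.907), P2=(112.531,73.031), P3=(96.980,46.499); sampled at t=k/3. Machine vertices: (59.961,68.135) → (61.321,53.315) → (88.447,37.727) → (96.980,44.974). Open path.

**Shape 3** — `<polygon>` regular polygon, stroke `#ff0000` → cut (S937, F607). Machine vertices: (70.841,84.785) → (112.633,32.739) → (46.664,22.569) → (70.841,84.785). Closed: final G1 returns to the first vertex.

**Shape 4** — `<polygon>` closed polygon, stroke `#ff0000` → cut (S937, F607). Machine vertices: (26.203,43.835) → (53.387,82.033) → (18.859,58.748) → (5.215,84.832) → (122.301,72.706) → (37.088,72.632) → (26.203,43.835). Closed: final G1 returns to the first vertex.

**Shape 5** — `<path>` quadratic bezier, stroke `#000000` → score (S577, F2341). Control points (SVG): P0=(93.837,29.327), P1=(54.688,17.814), P2=(50.020,71.169); sampled at t=k/3. Machine vertices: (93.837,62.146) → (71.569,62.614) → (56.963,48.666) → (50.020,20.304). Open path.

G21
G90
G0 X108.613 Y83.930
M4 S937
G1 X106.993 Y62.764 F607
G1 X9.186 Y64.916
G0 X59.961 Y68.135
M4 S937
G1 X61.321 Y53.315 F607
G1 X88.447 Y37.727
G1 X96.980 Y44.974
G0 X70.841 Y84.785
M4 S937
G1 X112.633 Y32.739 F607
G1 X46.664 Y22.569
G1 X70.841 Y84.785
G0 X26.203 Y43.835
M4 S937
G1 X53.387 Y82.033 F607
G1 X18.859 Y58.748
G1 X5.215 Y84.832
G1 X122.301 Y72.706
G1 X37.088 Y72.632
G1 X26.203 Y43.835
G0 X93.837 Y62.146
M4 S577
G1 X71.569 Y62.614 F2341
G1 X56.963 Y48.666
G1 X50.020 Y20.304
M5
G0 X0.000 Y0.000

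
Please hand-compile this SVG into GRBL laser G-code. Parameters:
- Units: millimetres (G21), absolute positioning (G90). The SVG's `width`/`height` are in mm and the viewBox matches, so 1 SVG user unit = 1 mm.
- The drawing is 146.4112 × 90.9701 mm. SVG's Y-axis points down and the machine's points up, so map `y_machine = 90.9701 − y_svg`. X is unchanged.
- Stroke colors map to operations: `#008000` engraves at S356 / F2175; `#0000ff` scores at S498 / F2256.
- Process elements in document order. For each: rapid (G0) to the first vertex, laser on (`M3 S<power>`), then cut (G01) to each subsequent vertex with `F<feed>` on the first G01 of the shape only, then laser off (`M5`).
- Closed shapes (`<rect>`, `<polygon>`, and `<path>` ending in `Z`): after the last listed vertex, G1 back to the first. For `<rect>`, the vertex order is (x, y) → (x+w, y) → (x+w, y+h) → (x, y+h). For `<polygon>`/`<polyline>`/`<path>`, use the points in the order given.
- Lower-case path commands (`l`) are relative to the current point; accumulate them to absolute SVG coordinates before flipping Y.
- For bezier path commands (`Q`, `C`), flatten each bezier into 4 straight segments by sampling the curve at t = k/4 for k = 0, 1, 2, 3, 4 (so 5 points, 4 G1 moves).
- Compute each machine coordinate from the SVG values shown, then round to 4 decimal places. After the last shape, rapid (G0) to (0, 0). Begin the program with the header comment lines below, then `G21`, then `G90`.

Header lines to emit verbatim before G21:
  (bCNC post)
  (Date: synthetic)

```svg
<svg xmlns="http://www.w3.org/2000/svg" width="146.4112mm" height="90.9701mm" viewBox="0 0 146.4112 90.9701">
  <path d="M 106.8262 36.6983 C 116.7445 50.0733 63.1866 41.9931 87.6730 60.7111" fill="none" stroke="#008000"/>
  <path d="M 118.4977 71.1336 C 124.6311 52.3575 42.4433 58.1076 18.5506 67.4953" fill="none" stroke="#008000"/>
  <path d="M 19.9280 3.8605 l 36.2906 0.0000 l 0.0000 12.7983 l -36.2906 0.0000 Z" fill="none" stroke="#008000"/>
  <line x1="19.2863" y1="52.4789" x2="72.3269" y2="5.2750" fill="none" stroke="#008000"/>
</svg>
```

Since the viewBox matches the mm dimensions, user units are millimetres directly. The only transform is the Y-flip y_m = 90.9701 − y_svg.

Shape 1 is a cubic bezier drawn with `<path>`. Its stroke #008000 means engrave at S356, F2175. After flipping Y the toolpath is (106.8262,54.2718) → (104.5744,47.5094) → (91.7866,44.2690) → (81.7302,40.0268) → (87.6730,30.2590).

Shape 2 is a cubic bezier drawn with `<path>`. Its stroke #008000 means engrave at S356, F2175. After flipping Y the toolpath is (118.4977,19.8365) → (108.8284,29.6463) → (79.7839,32.2171) → (45.1096,29.5071) → (18.5506,23.4748).

Shape 3 is a rectangle drawn with `<path>`. Its stroke #008000 means engrave at S356, F2175. After flipping Y the toolpath is (19.9280,87.1096) → (56.2186,87.1096) → (56.2186,74.3113) → (19.9280,74.3113) → (19.9280,87.1096), returning to the start.

Shape 4 is a line segment drawn with `<line>`. Its stroke #008000 means engrave at S356, F2175. After flipping Y the toolpath is (19.2863,38.4912) → (72.3269,85.6951).

(bCNC post)
(Date: synthetic)
G21
G90
G0 X106.8262 Y54.2718
M3 S356
G01 X104.5744 Y47.5094 F2175
G01 X91.7866 Y44.2690
G01 X81.7302 Y40.0268
G01 X87.6730 Y30.2590
M5
G0 X118.4977 Y19.8365
M3 S356
G01 X108.8284 Y29.6463 F2175
G01 X79.7839 Y32.2171
G01 X45.1096 Y29.5071
G01 X18.5506 Y23.4748
M5
G0 X19.9280 Y87.1096
M3 S356
G01 X56.2186 Y87.1096 F2175
G01 X56.2186 Y74.3113
G01 X19.9280 Y74.3113
G01 X19.9280 Y87.1096
M5
G0 X19.2863 Y38.4912
M3 S356
G01 X72.3269 Y85.6951 F2175
M5
G0 X0.0000 Y0.0000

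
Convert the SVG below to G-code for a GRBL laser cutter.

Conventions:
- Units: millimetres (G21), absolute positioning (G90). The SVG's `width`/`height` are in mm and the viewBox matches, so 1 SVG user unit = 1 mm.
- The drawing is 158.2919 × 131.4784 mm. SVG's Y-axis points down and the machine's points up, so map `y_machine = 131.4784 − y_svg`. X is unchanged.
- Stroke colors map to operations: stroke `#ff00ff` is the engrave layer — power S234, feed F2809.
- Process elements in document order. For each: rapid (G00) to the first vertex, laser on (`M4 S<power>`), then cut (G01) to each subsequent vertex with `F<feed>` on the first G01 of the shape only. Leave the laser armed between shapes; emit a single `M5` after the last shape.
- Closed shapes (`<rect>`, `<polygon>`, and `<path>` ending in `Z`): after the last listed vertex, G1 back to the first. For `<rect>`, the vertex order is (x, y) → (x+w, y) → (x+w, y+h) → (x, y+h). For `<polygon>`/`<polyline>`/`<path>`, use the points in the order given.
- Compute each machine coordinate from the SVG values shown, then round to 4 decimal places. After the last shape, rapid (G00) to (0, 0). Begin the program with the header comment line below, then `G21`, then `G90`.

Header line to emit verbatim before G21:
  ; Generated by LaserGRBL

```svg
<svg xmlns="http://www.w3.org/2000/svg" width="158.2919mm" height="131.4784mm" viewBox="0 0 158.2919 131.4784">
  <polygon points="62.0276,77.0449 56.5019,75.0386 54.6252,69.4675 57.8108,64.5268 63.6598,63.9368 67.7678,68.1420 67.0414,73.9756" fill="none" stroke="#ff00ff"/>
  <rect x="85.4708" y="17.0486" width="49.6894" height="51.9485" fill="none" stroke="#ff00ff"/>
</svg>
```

; Generated by LaserGRBL
G21
G90
G00 X62.0276 Y54.4335
M4 S234
G01 X56.5019 Y56.4398 F2809
G01 X54.6252 Y62.0109
G01 X57.8108 Y66.9516
G01 X63.6598 Y67.5416
G01 X67.7678 Y63.3364
G01 X67.0414 Y57.5028
G01 X62.0276 Y54.4335
G00 X85.4708 Y114.4298
M4 S234
G01 X135.1602 Y114.4298 F2809
G01 X135.1602 Y62.4813
G01 X85.4708 Y62.4813
G01 X85.4708 Y114.4298
M5
G00 X0.0000 Y0.0000

viewBox `0 0 158.2919 131.4784` with mm width/height → 1 unit = 1 mm. Flip: y_m = 131.4784 − y_svg.

**Shape 1** — `<polygon>` regular polygon, stroke `#ff00ff` → engrave (S234, F2809). Machine vertices: (62.0276,54.4335) → (56.5019,56.4398) → (54.6252,62.0109) → (57.8108,66.9516) → (63.6598,67.5416) → (67.7678,63.3364) → (67.0414,57.5028) → (62.0276,54.4335). Closed: final G1 returns to the first vertex.

**Shape 2** — `<rect>` rectangle, stroke `#ff00ff` → engrave (S234, F2809). Machine vertices: (85.4708,114.4298) → (135.1602,114.4298) → (135.1602,62.4813) → (85.4708,62.4813) → (85.4708,114.4298). Closed: final G1 returns to the first vertex.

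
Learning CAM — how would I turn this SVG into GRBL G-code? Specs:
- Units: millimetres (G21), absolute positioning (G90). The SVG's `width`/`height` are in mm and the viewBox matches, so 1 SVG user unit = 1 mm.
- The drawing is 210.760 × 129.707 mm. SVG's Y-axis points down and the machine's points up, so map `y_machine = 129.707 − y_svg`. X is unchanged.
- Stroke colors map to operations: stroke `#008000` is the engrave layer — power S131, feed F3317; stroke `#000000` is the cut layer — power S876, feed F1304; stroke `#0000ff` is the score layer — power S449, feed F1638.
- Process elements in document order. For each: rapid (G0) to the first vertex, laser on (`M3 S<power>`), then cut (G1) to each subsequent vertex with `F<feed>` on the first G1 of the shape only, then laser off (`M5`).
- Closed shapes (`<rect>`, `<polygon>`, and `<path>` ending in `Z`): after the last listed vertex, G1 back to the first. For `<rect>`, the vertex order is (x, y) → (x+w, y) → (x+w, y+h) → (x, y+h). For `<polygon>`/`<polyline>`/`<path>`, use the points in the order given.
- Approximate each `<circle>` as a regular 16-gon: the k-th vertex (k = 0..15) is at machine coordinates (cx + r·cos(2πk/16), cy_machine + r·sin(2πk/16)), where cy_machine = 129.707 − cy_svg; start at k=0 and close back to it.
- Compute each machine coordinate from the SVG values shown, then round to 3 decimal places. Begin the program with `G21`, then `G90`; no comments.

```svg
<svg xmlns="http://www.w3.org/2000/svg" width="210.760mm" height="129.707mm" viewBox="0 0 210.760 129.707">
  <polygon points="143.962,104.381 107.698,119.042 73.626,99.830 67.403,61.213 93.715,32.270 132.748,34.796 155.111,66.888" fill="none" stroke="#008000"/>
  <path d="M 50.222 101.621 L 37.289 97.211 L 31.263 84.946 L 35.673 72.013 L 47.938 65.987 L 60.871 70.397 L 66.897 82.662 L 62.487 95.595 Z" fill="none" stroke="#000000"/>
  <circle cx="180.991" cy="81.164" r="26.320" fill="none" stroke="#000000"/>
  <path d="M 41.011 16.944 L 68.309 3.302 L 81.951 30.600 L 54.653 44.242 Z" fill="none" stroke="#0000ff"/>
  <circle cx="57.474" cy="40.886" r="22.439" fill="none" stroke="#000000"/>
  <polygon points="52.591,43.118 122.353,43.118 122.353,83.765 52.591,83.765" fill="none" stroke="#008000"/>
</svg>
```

1 u = 1 mm; y_m = 129.707 − y.

[1] `<polygon>` regular polygon, #008000→engrave S131 F3317: (143.962,25.326) → (107.698,10.665) → (73.626,29.877) → (67.403,68.494) → (93.715,97.437) → (132.748,94.911) → (155.111,62.819) → (143.962,25.326) (closed)

[2] `<path>` regular polygon, #000000→cut S876 F1304: (50.222,28.086) → (37.289,32.496) → (31.263,44.761) → (35.673,57.694) → (47.938,63.720) → (60.871,59.310) → (66.897,47.045) → (62.487,34.112) → (50.222,28.086) (closed)

[3] `<circle>` circle, #000000→cut S876 F1304: (207.311,48.543) → (205.308,58.615) → (199.602,67.154) → (191.063,72.860) → (180.991,74.863) → (170.919,72.860) → (162.380,67.154) → (156.674,58.615) → (154.671,48.543) → (156.674,38.471) → (162.380,29.932) → (170.919,24.226) → (180.991,22.223) → (191.063,24.226) → (199.602,29.932) → (205.308,38.471) → (207.311,48.543) (closed)

[4] `<path>` regular polygon, #0000ff→score S449 F1638: (41.011,112.763) → (68.309,126.405) → (81.951,99.107) → (54.653,85.465) → (41.011,112.763) (closed)

[5] `<circle>` circle, #000000→cut S876 F1304: (79.913,88.821) → (78.205,97.408) → (73.341,104.688) → (66.061,109.552) → (57.474,111.260) → (48.887,109.552) → (41.607,104.688) → (36.743,97.408) → (35.035,88.821) → (36.743,80.234) → (41.607,72.954) → (48.887,68.090) → (57.474,66.382) → (66.061,68.090) → (73.341,72.954) → (78.205,80.234) → (79.913,88.821) (closed)

[6] `<polygon>` rectangle, #008000→engrave S131 F3317: (52.591,86.589) → (122.353,86.589) → (122.353,45.942) → (52.591,45.942) → (52.591,86.589) (closed)

G21
G90
G0 X143.962 Y25.326
M3 S131
G1 X107.698 Y10.665 F3317
G1 X73.626 Y29.877
G1 X67.403 Y68.494
G1 X93.715 Y97.437
G1 X132.748 Y94.911
G1 X155.111 Y62.819
G1 X143.962 Y25.326
M5
G0 X50.222 Y28.086
M3 S876
G1 X37.289 Y32.496 F1304
G1 X31.263 Y44.761
G1 X35.673 Y57.694
G1 X47.938 Y63.720
G1 X60.871 Y59.310
G1 X66.897 Y47.045
G1 X62.487 Y34.112
G1 X50.222 Y28.086
M5
G0 X207.311 Y48.543
M3 S876
G1 X205.308 Y58.615 F1304
G1 X199.602 Y67.154
G1 X191.063 Y72.860
G1 X180.991 Y74.863
G1 X170.919 Y72.860
G1 X162.380 Y67.154
G1 X156.674 Y58.615
G1 X154.671 Y48.543
G1 X156.674 Y38.471
G1 X162.380 Y29.932
G1 X170.919 Y24.226
G1 X180.991 Y22.223
G1 X191.063 Y24.226
G1 X199.602 Y29.932
G1 X205.308 Y38.471
G1 X207.311 Y48.543
M5
G0 X41.011 Y112.763
M3 S449
G1 X68.309 Y126.405 F1638
G1 X81.951 Y99.107
G1 X54.653 Y85.465
G1 X41.011 Y112.763
M5
G0 X79.913 Y88.821
M3 S876
G1 X78.205 Y97.408 F1304
G1 X73.341 Y104.688
G1 X66.061 Y109.552
G1 X57.474 Y111.260
G1 X48.887 Y109.552
G1 X41.607 Y104.688
G1 X36.743 Y97.408
G1 X35.035 Y88.821
G1 X36.743 Y80.234
G1 X41.607 Y72.954
G1 X48.887 Y68.090
G1 X57.474 Y66.382
G1 X66.061 Y68.090
G1 X73.341 Y72.954
G1 X78.205 Y80.234
G1 X79.913 Y88.821
M5
G0 X52.591 Y86.589
M3 S131
G1 X122.353 Y86.589 F3317
G1 X122.353 Y45.942
G1 X52.591 Y45.942
G1 X52.591 Y86.589
M5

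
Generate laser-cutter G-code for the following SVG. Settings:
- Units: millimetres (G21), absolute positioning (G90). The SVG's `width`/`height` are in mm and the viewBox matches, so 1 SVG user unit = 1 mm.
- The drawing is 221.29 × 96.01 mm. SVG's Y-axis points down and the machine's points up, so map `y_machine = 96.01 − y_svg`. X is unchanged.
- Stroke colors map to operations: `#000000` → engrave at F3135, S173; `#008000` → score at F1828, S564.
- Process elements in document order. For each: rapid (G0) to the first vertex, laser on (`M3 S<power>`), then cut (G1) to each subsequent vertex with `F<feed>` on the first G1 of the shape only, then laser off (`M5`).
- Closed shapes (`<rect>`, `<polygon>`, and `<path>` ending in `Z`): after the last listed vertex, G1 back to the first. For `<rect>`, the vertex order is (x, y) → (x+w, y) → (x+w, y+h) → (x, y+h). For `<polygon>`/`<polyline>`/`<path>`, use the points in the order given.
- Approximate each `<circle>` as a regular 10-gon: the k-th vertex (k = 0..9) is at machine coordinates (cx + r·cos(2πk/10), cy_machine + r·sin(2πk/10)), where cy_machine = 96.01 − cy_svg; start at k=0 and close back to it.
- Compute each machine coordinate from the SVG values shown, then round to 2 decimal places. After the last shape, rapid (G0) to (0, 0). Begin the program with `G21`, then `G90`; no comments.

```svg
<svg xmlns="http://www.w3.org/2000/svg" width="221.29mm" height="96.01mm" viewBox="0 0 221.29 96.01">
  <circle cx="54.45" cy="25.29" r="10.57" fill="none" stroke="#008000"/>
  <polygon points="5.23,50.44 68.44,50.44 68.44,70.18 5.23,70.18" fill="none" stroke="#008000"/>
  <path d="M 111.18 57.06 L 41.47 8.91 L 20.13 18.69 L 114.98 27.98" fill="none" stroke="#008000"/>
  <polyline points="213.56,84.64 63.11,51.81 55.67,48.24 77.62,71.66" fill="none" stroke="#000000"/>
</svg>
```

G21
G90
G0 X65.02 Y70.72
M3 S564
G1 X63.00 Y76.93 F1828
G1 X57.72 Y80.77
G1 X51.18 Y80.77
G1 X45.90 Y76.93
G1 X43.88 Y70.72
G1 X45.90 Y64.51
G1 X51.18 Y60.67
G1 X57.72 Y60.67
G1 X63.00 Y64.51
G1 X65.02 Y70.72
M5
G0 X5.23 Y45.57
M3 S564
G1 X68.44 Y45.57 F1828
G1 X68.44 Y25.83
G1 X5.23 Y25.83
G1 X5.23 Y45.57
M5
G0 X111.18 Y38.95
M3 S564
G1 X41.47 Y87.10 F1828
G1 X20.13 Y77.32
G1 X114.98 Y68.03
M5
G0 X213.56 Y11.37
M3 S173
G1 X63.11 Y44.20 F3135
G1 X55.67 Y47.77
G1 X77.62 Y24.35
M5
G0 X0.00 Y0.00

1 u = 1 mm; y_m = 96.01 − y.

[1] `<circle>` circle, #008000→score S564 F1828: (65.02,70.72) → (63.00,76.93) → (57.72,80.77) → (51.18,80.77) → (45.90,76.93) → (43.88,70.72) → (45.90,64.51) → (51.18,60.67) → (57.72,60.67) → (63.00,64.51) → (65.02,70.72) (closed)

[2] `<polygon>` rectangle, #008000→score S564 F1828: (5.23,45.57) → (68.44,45.57) → (68.44,25.83) → (5.23,25.83) → (5.23,45.57) (closed)

[3] `<path>` open polyline, #008000→score S564 F1828: (111.18,38.95) → (41.47,87.10) → (20.13,77.32) → (114.98,68.03)

[4] `<polyline>` open polyline, #000000→engrave S173 F3135: (213.56,11.37) → (63.11,44.20) → (55.67,47.77) → (77.62,24.35)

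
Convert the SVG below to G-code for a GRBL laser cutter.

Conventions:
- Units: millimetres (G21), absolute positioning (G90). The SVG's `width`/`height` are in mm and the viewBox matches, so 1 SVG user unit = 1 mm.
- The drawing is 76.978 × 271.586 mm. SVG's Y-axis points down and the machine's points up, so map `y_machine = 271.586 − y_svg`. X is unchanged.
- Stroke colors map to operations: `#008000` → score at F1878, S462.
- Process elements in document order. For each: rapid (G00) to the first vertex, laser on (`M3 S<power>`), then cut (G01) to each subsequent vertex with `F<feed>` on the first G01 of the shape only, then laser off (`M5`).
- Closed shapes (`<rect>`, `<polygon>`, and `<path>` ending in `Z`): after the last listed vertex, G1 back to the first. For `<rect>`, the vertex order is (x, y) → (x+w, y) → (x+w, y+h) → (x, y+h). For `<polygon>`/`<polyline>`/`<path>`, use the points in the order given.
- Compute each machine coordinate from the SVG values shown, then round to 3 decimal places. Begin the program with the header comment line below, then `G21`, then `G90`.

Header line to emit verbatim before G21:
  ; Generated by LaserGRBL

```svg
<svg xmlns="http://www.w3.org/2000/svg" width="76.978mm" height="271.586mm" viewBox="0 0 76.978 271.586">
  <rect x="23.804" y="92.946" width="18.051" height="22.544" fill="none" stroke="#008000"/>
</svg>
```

1 u = 1 mm; y_m = 271.586 − y.

[1] `<rect>` rectangle, #008000→score S462 F1878: (23.804,178.640) → (41.855,178.640) → (41.855,156.096) → (23.804,156.096) → (23.804,178.640) (closed)

; Generated by LaserGRBL
G21
G90
G00 X23.804 Y178.640
M3 S462
G01 X41.855 Y178.640 F1878
G01 X41.855 Y156.096
G01 X23.804 Y156.096
G01 X23.804 Y178.640
M5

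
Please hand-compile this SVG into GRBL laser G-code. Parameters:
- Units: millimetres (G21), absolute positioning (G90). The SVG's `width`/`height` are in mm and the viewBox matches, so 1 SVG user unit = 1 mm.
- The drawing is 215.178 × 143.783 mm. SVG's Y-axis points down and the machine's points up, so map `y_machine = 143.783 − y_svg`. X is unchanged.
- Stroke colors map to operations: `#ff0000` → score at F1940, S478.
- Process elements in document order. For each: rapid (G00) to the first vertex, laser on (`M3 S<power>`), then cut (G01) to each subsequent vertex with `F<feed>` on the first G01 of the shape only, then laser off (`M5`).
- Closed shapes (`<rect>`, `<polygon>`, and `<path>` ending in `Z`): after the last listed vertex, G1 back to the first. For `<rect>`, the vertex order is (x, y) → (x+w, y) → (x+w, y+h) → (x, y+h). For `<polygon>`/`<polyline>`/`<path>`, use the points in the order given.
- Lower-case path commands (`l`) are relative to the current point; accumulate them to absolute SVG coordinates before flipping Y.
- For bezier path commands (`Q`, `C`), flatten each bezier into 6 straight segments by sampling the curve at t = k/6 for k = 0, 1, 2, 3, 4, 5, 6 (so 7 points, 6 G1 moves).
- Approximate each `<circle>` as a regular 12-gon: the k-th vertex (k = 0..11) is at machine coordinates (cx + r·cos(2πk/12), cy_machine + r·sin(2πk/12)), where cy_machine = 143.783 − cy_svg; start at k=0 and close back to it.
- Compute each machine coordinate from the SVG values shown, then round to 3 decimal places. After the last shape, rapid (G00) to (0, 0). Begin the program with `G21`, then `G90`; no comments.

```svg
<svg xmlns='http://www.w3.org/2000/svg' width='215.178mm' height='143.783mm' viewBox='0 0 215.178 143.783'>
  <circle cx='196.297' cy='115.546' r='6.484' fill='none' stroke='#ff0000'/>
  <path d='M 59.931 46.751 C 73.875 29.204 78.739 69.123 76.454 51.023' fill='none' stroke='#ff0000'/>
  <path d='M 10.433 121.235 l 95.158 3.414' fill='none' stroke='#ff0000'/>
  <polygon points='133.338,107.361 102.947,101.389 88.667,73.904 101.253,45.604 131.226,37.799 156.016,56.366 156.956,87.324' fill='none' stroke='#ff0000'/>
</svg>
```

G21
G90
G00 X202.781 Y28.237
M3 S478
G01 X201.912 Y31.479 F1940
G01 X199.539 Y33.852
G01 X196.297 Y34.721
G01 X193.055 Y33.852
G01 X190.682 Y31.479
G01 X189.813 Y28.237
G01 X190.682 Y24.995
G01 X193.055 Y22.622
G01 X196.297 Y21.753
G01 X199.539 Y22.622
G01 X201.912 Y24.995
G01 X202.781 Y28.237
M5
G00 X59.931 Y97.032
M3 S478
G01 X66.155 Y101.551 F1940
G01 X70.920 Y99.701
G01 X74.278 Y94.689
G01 X76.284 Y89.722
G01 X76.992 Y88.010
G01 X76.454 Y92.760
M5
G00 X10.433 Y22.548
M3 S478
G01 X105.591 Y19.134 F1940
M5
G00 X133.338 Y36.422
M3 S478
G01 X102.947 Y42.394 F1940
G01 X88.667 Y69.879
G01 X101.253 Y98.179
G01 X131.226 Y105.984
G01 X156.016 Y87.417
G01 X156.956 Y56.459
G01 X133.338 Y36.422
M5
G00 X0.000 Y0.000

viewBox `0 0 215.178 143.783` with mm width/height → 1 unit = 1 mm. Flip: y_m = 143.783 − y_svg.

**Shape 1** — `<circle>` circle, stroke `#ff0000` → score (S478, F1940). Machine vertices: (202.781,28.237) → (201.912,31.479) → (199.539,33.852) → (196.297,34.721) → (193.055,33.852) → (190.682,31.479) → (189.813,28.237) → (190.682,24.995) → (193.055,22.622) → (196.297,21.753) → (199.539,22.622) → (201.912,24.995) → (202.781,28.237). Closed: final G1 returns to the first vertex.

**Shape 2** — `<path>` cubic bezier, stroke `#ff0000` → score (S478, F1940). Control points (SVG): P0=(59.931,46.751), P1=(73.875,29.204), P2=(78.739,69.123), P3=(76.454,51.023); sampled at t=k/6. Machine vertices: (59.931,97.032) → (66.155,101.551) → (70.920,99.701) → (74.278,94.689) → (76.284,89.722) → (76.992,88.010) → (76.454,92.760). Open path.

**Shape 3** — `<path>` line segment, stroke `#ff0000` → score (S478, F1940). Machine vertices: (10.433,22.548) → (105.591,19.134). Open path.

**Shape 4** — `<polygon>` regular polygon, stroke `#ff0000` → score (S478, F1940). Machine vertices: (133.338,36.422) → (102.947,42.394) → (88.667,69.879) → (101.253,98.179) → (131.226,105.984) → (156.016,87.417) → (156.956,56.459) → (133.338,36.422). Closed: final G1 returns to the first vertex.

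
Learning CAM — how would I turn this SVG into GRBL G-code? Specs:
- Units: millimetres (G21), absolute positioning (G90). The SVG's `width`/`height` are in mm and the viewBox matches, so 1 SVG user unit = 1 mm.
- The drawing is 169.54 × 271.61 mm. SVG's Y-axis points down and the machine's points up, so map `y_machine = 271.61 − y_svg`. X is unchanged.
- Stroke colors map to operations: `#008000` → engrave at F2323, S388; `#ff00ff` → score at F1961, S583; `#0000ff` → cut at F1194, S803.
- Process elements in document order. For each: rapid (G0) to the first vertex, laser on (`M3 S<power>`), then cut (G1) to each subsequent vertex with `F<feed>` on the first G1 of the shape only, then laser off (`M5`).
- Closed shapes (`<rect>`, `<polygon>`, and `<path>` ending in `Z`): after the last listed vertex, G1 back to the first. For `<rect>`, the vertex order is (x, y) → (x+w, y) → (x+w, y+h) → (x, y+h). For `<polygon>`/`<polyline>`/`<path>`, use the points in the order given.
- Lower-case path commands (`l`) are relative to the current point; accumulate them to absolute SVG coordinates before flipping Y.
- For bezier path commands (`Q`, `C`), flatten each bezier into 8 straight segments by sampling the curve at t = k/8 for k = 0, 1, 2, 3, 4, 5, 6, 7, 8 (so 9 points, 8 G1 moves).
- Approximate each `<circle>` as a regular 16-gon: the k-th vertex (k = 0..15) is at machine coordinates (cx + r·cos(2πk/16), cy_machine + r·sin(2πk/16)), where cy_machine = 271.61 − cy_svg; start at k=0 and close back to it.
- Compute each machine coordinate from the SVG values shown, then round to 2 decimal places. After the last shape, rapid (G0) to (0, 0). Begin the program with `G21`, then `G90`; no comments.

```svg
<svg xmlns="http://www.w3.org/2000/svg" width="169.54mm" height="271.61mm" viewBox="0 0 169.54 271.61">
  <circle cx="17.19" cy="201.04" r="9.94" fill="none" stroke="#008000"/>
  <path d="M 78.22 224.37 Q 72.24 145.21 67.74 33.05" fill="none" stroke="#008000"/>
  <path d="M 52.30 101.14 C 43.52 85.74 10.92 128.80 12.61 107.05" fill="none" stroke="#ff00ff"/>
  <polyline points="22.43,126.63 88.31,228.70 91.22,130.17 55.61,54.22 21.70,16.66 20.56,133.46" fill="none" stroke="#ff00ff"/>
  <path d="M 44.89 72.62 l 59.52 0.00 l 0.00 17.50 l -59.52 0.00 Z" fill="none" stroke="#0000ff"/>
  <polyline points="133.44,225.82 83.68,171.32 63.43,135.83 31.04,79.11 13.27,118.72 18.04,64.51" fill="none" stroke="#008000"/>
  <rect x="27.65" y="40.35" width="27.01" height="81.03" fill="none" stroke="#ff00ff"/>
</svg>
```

G21
G90
G0 X27.13 Y70.57
M3 S388
G1 X26.37 Y74.37 F2323
G1 X24.22 Y77.60
G1 X20.99 Y79.75
G1 X17.19 Y80.51
G1 X13.39 Y79.75
G1 X10.16 Y77.60
G1 X8.01 Y74.37
G1 X7.25 Y70.57
G1 X8.01 Y66.77
G1 X10.16 Y63.54
G1 X13.39 Y61.39
G1 X17.19 Y60.63
G1 X20.99 Y61.39
G1 X24.22 Y63.54
G1 X26.37 Y66.77
G1 X27.13 Y70.57
M5
G0 X78.22 Y47.24
M3 S388
G1 X76.75 Y67.55 F2323
G1 X75.32 Y88.88
G1 X73.94 Y111.25
G1 X72.61 Y134.65
G1 X71.32 Y159.08
G1 X70.08 Y184.54
G1 X68.89 Y211.04
G1 X67.74 Y238.56
M5
G0 X52.30 Y170.47
M3 S583
G1 X48.00 Y173.75 F1961
G1 X42.16 Y172.98
G1 X35.44 Y169.63
G1 X28.53 Y165.13
G1 X22.11 Y160.93
G1 X16.86 Y158.47
G1 X13.47 Y159.20
G1 X12.61 Y164.56
M5
G0 X22.43 Y144.98
M3 S583
G1 X88.31 Y42.91 F1961
G1 X91.22 Y141.44
G1 X55.61 Y217.39
G1 X21.70 Y254.95
G1 X20.56 Y138.15
M5
G0 X44.89 Y198.99
M3 S803
G1 X104.41 Y198.99 F1194
G1 X104.41 Y181.49
G1 X44.89 Y181.49
G1 X44.89 Y198.99
M5
G0 X133.44 Y45.79
M3 S388
G1 X83.68 Y100.29 F2323
G1 X63.43 Y135.78
G1 X31.04 Y192.50
G1 X13.27 Y152.89
G1 X18.04 Y207.10
M5
G0 X27.65 Y231.26
M3 S583
G1 X54.66 Y231.26 F1961
G1 X54.66 Y150.23
G1 X27.65 Y150.23
G1 X27.65 Y231.26
M5
G0 X0.00 Y0.00

viewBox `0 0 169.54 271.61` with mm width/height → 1 unit = 1 mm. Flip: y_m = 271.61 − y_svg.

**Shape 1** — `<circle>` circle, stroke `#008000` → engrave (S388, F2323). Machine vertices: (27.13,70.57) → (26.37,74.37) → (24.22,77.60) → (20.99,79.75) → (17.19,80.51) → (13.39,79.75) → (10.16,77.60) → (8.01,74.37) → (7.25,70.57) → (8.01,66.77) → (10.16,63.54) → (13.39,61.39) → (17.19,60.63) → (20.99,61.39) → (24.22,63.54) → (26.37,66.77) → (27.13,70.57). Closed: final G1 returns to the first vertex.

**Shape 2** — `<path>` quadratic bezier, stroke `#008000` → engrave (S388, F2323). Control points (SVG): P0=(78.22,224.37), P1=(72.24,145.21), P2=(67.74,33.05); sampled at t=k/8. Machine vertices: (78.22,47.24) → (76.75,67.55) → (75.32,88.88) → (73.94,111.25) → (72.61,134.65) → (71.32,159.08) → (70.08,184.54) → (68.89,211.04) → (67.74,238.56). Open path.

**Shape 3** — `<path>` cubic bezier, stroke `#ff00ff` → score (S583, F1961). Control points (SVG): P0=(52.30,101.14), P1=(43.52,85.74), P2=(10.92,128.80), P3=(12.61,107.05); sampled at t=k/8. Machine vertices: (52.30,170.47) → (48.00,173.75) → (42.16,172.98) → (35.44,169.63) → (28.53,165.13) → (22.11,160.93) → (16.86,158.47) → (13.47,159.20) → (12.61,164.56). Open path.

**Shape 4** — `<polyline>` open polyline, stroke `#ff00ff` → score (S583, F1961). Machine vertices: (22.43,144.98) → (88.31,42.91) → (91.22,141.44) → (55.61,217.39) → (21.70,254.95) → (20.56,138.15). Open path.

**Shape 5** — `<path>` rectangle, stroke `#0000ff` → cut (S803, F1194). Machine vertices: (44.89,198.99) → (104.41,198.99) → (104.41,181.49) → (44.89,181.49) → (44.89,198.99). Closed: final G1 returns to the first vertex.

**Shape 6** — `<polyline>` open polyline, stroke `#008000` → engrave (S388, F2323). Machine vertices: (133.44,45.79) → (83.68,100.29) → (63.43,135.78) → (31.04,192.50) → (13.27,152.89) → (18.04,207.10). Open path.

**Shape 7** — `<rect>` rectangle, stroke `#ff00ff` → score (S583, F1961). Machine vertices: (27.65,231.26) → (54.66,231.26) → (54.66,150.23) → (27.65,150.23) → (27.65,231.26). Closed: final G1 returns to the first vertex.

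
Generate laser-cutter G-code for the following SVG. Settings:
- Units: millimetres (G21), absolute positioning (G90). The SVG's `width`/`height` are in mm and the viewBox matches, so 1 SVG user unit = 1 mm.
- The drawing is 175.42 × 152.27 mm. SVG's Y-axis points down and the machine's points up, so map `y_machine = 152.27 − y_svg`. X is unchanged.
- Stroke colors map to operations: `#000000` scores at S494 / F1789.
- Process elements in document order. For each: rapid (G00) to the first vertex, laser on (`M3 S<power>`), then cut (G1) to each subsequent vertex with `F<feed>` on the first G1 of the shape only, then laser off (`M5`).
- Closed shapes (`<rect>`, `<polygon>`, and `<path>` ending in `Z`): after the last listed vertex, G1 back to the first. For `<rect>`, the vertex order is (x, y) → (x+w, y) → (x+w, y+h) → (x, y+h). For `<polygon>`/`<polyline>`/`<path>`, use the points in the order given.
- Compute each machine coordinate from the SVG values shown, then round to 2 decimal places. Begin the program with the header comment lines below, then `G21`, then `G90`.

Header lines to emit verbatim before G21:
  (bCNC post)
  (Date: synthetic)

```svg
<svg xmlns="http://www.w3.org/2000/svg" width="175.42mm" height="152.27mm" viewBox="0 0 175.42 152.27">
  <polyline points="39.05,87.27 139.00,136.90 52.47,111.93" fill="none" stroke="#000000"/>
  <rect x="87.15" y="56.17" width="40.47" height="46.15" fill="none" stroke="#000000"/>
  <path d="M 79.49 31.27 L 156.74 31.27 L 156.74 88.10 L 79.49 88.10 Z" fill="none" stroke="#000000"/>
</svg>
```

(bCNC post)
(Date: synthetic)
G21
G90
G00 X39.05 Y65.00
M3 S494
G1 X139.00 Y15.37 F1789
G1 X52.47 Y40.34
M5
G00 X87.15 Y96.10
M3 S494
G1 X127.62 Y96.10 F1789
G1 X127.62 Y49.95
G1 X87.15 Y49.95
G1 X87.15 Y96.10
M5
G00 X79.49 Y121.00
M3 S494
G1 X156.74 Y121.00 F1789
G1 X156.74 Y64.17
G1 X79.49 Y64.17
G1 X79.49 Y121.00
M5

Since the viewBox matches the mm dimensions, user units are millimetres directly. The only transform is the Y-flip y_m = 152.27 − y_svg.

Shape 1 is a open polyline drawn with `<polyline>`. Its stroke #000000 means score at S494, F1789. After flipping Y the toolpath is (39.05,65.00) → (139.00,15.37) → (52.47,40.34).

Shape 2 is a rectangle drawn with `<rect>`. Its stroke #000000 means score at S494, F1789. After flipping Y the toolpath is (87.15,96.10) → (127.62,96.10) → (127.62,49.95) → (87.15,49.95) → (87.15,96.10), returning to the start.

Shape 3 is a rectangle drawn with `<path>`. Its stroke #000000 means score at S494, F1789. After flipping Y the toolpath is (79.49,121.00) → (156.74,121.00) → (156.74,64.17) → (79.49,64.17) → (79.49,121.00), returning to the start.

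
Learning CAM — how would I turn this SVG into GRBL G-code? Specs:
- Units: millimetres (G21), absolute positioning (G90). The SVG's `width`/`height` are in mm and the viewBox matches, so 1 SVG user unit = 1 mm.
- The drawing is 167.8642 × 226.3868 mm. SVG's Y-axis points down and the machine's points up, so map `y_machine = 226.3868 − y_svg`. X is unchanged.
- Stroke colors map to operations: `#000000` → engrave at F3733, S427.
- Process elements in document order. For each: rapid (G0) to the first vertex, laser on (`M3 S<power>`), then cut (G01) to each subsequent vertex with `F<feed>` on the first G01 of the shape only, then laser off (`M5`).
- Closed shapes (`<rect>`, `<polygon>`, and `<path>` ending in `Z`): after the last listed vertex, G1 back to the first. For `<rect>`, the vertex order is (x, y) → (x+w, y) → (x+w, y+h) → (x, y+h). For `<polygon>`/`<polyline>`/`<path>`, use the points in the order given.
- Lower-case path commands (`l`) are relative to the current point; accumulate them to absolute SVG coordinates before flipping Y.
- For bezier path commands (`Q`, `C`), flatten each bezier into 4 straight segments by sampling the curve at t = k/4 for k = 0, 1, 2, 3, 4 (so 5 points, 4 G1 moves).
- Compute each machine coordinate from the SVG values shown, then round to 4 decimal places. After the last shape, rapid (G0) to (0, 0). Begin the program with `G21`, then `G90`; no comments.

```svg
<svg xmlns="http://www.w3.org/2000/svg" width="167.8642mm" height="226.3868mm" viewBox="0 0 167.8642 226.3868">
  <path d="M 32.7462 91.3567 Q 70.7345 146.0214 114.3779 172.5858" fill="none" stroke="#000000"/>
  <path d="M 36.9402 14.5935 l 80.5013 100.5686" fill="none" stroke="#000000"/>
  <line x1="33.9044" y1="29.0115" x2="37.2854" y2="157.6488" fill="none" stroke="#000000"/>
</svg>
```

Since the viewBox matches the mm dimensions, user units are millimetres directly. The only transform is the Y-flip y_m = 226.3868 − y_svg.

Shape 1 is a quadratic bezier drawn with `<path>`. Its stroke #000000 means engrave at S427, F3733. After flipping Y the toolpath is (32.7462,135.0301) → (52.0938,109.4540) → (72.1483,87.3905) → (92.9096,68.8395) → (114.3779,53.8010).

Shape 2 is a line segment drawn with `<path>`. Its stroke #000000 means engrave at S427, F3733. After flipping Y the toolpath is (36.9402,211.7933) → (117.4415,111.2247).

Shape 3 is a line segment drawn with `<line>`. Its stroke #000000 means engrave at S427, F3733. After flipping Y the toolpath is (33.9044,197.3753) → (37.2854,68.7380).

G21
G90
G0 X32.7462 Y135.0301
M3 S427
G01 X52.0938 Y109.4540 F3733
G01 X72.1483 Y87.3905
G01 X92.9096 Y68.8395
G01 X114.3779 Y53.8010
M5
G0 X36.9402 Y211.7933
M3 S427
G01 X117.4415 Y111.2247 F3733
M5
G0 X33.9044 Y197.3753
M3 S427
G01 X37.2854 Y68.7380 F3733
M5
G0 X0.0000 Y0.0000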